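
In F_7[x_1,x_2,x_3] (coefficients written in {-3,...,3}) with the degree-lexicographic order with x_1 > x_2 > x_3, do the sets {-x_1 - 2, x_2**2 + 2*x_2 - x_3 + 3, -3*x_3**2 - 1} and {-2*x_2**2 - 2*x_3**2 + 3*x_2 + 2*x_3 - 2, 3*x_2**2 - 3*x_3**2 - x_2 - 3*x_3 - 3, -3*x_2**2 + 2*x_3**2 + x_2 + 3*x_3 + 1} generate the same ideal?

No, the ideals differ.

Two ideals are equal iff their reduced Gröbner bases coincide (the reduced basis is unique for a fixed ordering).
Buchberger on the first generating set:
f_1 = -x_1 - 2, LT = x_1.
f_2 = x_2**2 + 2*x_2 - x_3 + 3, LT = x_2**2.
f_3 = -3*x_3**2 - 1, LT = x_3**2.

The S-polynomials (S(f_1,f_2), S(f_1,f_3), S(f_2,f_3)) all reduce to 0 modulo the current basis, so we have a Gröbner basis.
Inter-reduce: drop elements whose leading term is divisible by another's, tail-reduce, and make monic.
Reduced Gröbner basis: {x_2**2 + 2*x_2 - x_3 + 3, x_3**2 - 2, x_1 + 2}.

Buchberger on the second generating set:
h_1 = -2*x_2**2 - 2*x_3**2 + 3*x_2 + 2*x_3 - 2, LT = x_2**2.
h_2 = 3*x_2**2 - 3*x_3**2 - x_2 - 3*x_3 - 3, LT = x_2**2.
h_3 = -3*x_2**2 + 2*x_3**2 + x_2 + 3*x_3 + 1, LT = x_2**2.

S(h_1,h_2): lcm = x_2**2. S = 2*x_3**2 + 2.
  leading term x_3**2: no divisor's leading term divides it; move 2*x_3**2 to the remainder.
  leading term 1: no divisor's leading term divides it; move 2 to the remainder.
  remainder 2*x_3**2 + 2 ≠ 0; add k_4 = 2*x_3**2 + 2 to the basis.

S(h_1,h_3): lcm = x_2**2. S = -3*x_3**2 - 1.
  leading term x_3**2: subtract (2)·k_4 from -3*x_3**2 - 1 → 2
  leading term 1: no divisor's leading term divides it; move 2 to the remainder.
  remainder 2 ≠ 0; add k_5 = 2 to the basis.

The other S-polynomials (S(h_2,h_3), S(h_1,k_4), S(h_2,k_4), S(h_3,k_4), S(h_1,k_5), S(h_2,k_5), S(h_3,k_5), S(k_4,k_5)) all reduce to 0 modulo the current basis, so we have a Gröbner basis.
Inter-reduce: drop elements whose leading term is divisible by another's, tail-reduce, and make monic.
Reduced Gröbner basis: {1}.

Since the reduced bases disagree, the two ideals are not the same.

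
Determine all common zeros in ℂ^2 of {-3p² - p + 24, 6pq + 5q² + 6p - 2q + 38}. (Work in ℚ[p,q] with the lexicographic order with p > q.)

{(-3, 2), (8/3, -7/5 - sqrt(221)*I/5), (8/3, -7/5 + sqrt(221)*I/5)}

Compute a lex Gröbner basis by Buchberger's algorithm.
f_1 = -3p² - p + 24, LT = p².
f_2 = 6pq + 6p + 5q² - 2q + 38, LT = pq.

S(f_1,f_2): lcm = p²q. S = -p² - ⅚pq² + ⅔pq - 19/3p - 8q.
  leading term p²: subtract (⅓)·f_1 from -p² - ⅚pq² + ⅔pq - 19/3p - 8q → -⅚pq² + ⅔pq - 6p - 8q - 8
  leading term pq²: subtract (-5/36q)·f_2 from -⅚pq² + ⅔pq - 6p - 8q - 8 → 3/2pq - 6p + 25/36q³ - 5/18q² - 49/18q - 8
  leading term pq: subtract (¼)·f_2 from 3/2pq - 6p + 25/36q³ - 5/18q² - 49/18q - 8 → -15/2p + 25/36q³ - 55/36q² - 20/9q - 35/2
  leading term p: no divisor's leading term divides it; move -15/2p to the remainder.
  leading term q³: no divisor's leading term divides it; move 25/36q³ to the remainder.
  leading term q²: no divisor's leading term divides it; move -55/36q² to the remainder.
  leading term q: no divisor's leading term divides it; move -20/9q to the remainder.
  leading term 1: no divisor's leading term divides it; move -35/2 to the remainder.
  remainder -15/2p + 25/36q³ - 55/36q² - 20/9q - 35/2 ≠ 0; add h_3 = -15/2p + 25/36q³ - 55/36q² - 20/9q - 35/2 to the basis.

S(f_1,h_3): lcm = p². S = 5/54pq³ - 11/54pq² - 8/27pq - 2p - 8.
  leading term pq³: subtract (5/324q²)·f_2 from 5/54pq³ - 11/54pq² - 8/27pq - 2p - 8 → -8/27pq² - 8/27pq - 2p - 25/324q⁴ + 5/162q³ - 95/162q² - 8
  leading term pq²: subtract (-4/81q)·f_2 from -8/27pq² - 8/27pq - 2p - 25/324q⁴ + 5/162q³ - 95/162q² - 8 → -2p - 25/324q⁴ + 5/18q³ - 37/54q² + 152/81q - 8
  leading term p: subtract (4/15)·h_3 from -2p - 25/324q⁴ + 5/18q³ - 37/54q² + 152/81q - 8 → -25/324q⁴ + 5/54q³ - 5/18q² + 200/81q - 10/3
  leading term q⁴: no divisor's leading term divides it; move -25/324q⁴ to the remainder.
  leading term q³: no divisor's leading term divides it; move 5/54q³ to the remainder.
  leading term q²: no divisor's leading term divides it; move -5/18q² to the remainder.
  leading term q: no divisor's leading term divides it; move 200/81q to the remainder.
  leading term 1: no divisor's leading term divides it; move -10/3 to the remainder.
  remainder -25/324q⁴ + 5/54q³ - 5/18q² + 200/81q - 10/3 ≠ 0; add h_4 = -25/324q⁴ + 5/54q³ - 5/18q² + 200/81q - 10/3 to the basis.

The other S-polynomials (S(f_2,h_3), S(f_1,h_4), S(f_2,h_4), S(h_3,h_4)) all reduce to 0 modulo the current basis, so we have a Gröbner basis.
Inter-reduce: drop elements whose leading term is divisible by another's, tail-reduce, and make monic.
Reduced Gröbner basis: {p - 5/54q³ + 11/54q² + 8/27q + 7/3, q⁴ - 6/5q³ + 18/5q² - 32q + 216/5}.

A lex Gröbner basis eliminates variables successively. Here q⁴ - 6/5q³ + 18/5q² - 32q + 216/5 depends only on q, with roots {2, -7/5 - sqrt(221)*I/5, -7/5 + sqrt(221)*I/5}; lifting each root through the earlier basis elements recovers the full solutions.
  q = 2: the earlier basis element becomes p + 3 = 0, giving p = -3 — point (-3, 2).
  q = -7/5 - sqrt(221)*I/5: the earlier basis element becomes p - 8/3 = 0, giving p = 8/3 — point (8/3, -7/5 - sqrt(221)*I/5).
  q = -7/5 + sqrt(221)*I/5: the earlier basis element becomes p - 8/3 = 0, giving p = 8/3 — point (8/3, -7/5 + sqrt(221)*I/5).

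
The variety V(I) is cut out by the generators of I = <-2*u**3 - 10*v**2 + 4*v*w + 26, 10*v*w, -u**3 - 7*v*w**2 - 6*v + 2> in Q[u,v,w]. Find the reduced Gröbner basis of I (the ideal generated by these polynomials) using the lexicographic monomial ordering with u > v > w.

G = {u**3 + 6*v - 2, v**2 - 6/5*v - 11/5, w}

f_1 = -2*u**3 - 10*v**2 + 4*v*w + 26, LT = u**3.
f_2 = 10*v*w, LT = v*w.
f_3 = -u**3 - 7*v*w**2 - 6*v + 2, LT = u**3.

S(f_1,f_3): lcm = u**3. S = 5*v**2 - 7*v*w**2 - 2*v*w - 6*v - 11.
  leading term v**2: no divisor's leading term divides it; move 5*v**2 to the remainder.
  leading term v*w**2: subtract (-7/10*w)·f_2 from -7*v*w**2 - 2*v*w - 6*v - 11 → -2*v*w - 6*v - 11
  leading term v*w: subtract (-1/5)·f_2 from -2*v*w - 6*v - 11 → -6*v - 11
  leading term v: no divisor's leading term divides it; move -6*v to the remainder.
  leading term 1: no divisor's leading term divides it; move -11 to the remainder.
  remainder 5*v**2 - 6*v - 11 ≠ 0; add g_4 = 5*v**2 - 6*v - 11 to the basis.

S(f_2,g_4): lcm = v**2*w. S = 6/5*v*w + 11/5*w.
  leading term v*w: subtract (3/25)·f_2 from 6/5*v*w + 11/5*w → 11/5*w
  leading term w: no divisor's leading term divides it; move 11/5*w to the remainder.
  remainder 11/5*w ≠ 0; add g_5 = 11/5*w to the basis.

The other S-polynomials (S(f_1,f_2), S(f_2,f_3), S(f_1,g_4), S(f_3,g_4), S(f_1,g_5), S(f_2,g_5), S(f_3,g_5), S(g_4,g_5)) all reduce to 0 modulo the current basis, so we have a Gröbner basis.
Inter-reduce: drop elements whose leading term is divisible by another's, tail-reduce, and make monic.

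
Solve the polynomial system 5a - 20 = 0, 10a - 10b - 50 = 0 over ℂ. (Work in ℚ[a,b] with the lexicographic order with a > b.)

{(4, -1)}

Compute a lex Gröbner basis by Buchberger's algorithm.
f_1 = 5a - 20, LT = a.
f_2 = 10a - 10b - 50, LT = a.

S(f_1,f_2): lcm = a. S = b + 1.
  reduce S modulo (f_1, f_2):
  remainder b + 1 ≠ 0; add h_3 = b + 1 to the basis.

The other S-polynomials (S(f_1,h_3), S(f_2,h_3)) all reduce to 0 modulo the current basis, so we have a Gröbner basis.
Inter-reduce: drop elements whose leading term is divisible by another's, tail-reduce, and make monic.
Reduced Gröbner basis: {a - 4, b + 1}.

Since the basis is lex-ordered, b + 1 is univariate in b. Its roots are {-1}. Back-substituting each root into the other basis elements fixes the other coordinates.
  b = -1: the earlier basis element becomes a - 4 = 0, giving a = 4 — point (4, -1).
This is the nonlinear analogue of row-reducing a linear system.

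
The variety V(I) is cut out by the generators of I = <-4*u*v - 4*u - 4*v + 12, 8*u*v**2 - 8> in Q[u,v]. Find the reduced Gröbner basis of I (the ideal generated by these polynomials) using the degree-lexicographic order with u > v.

f_1 = -4*u*v - 4*u - 4*v + 12, LT = u*v.
f_2 = 8*u*v**2 - 8, LT = u*v**2.

S(f_1,f_2): lcm = u*v**2. S = u*v + v**2 - 3*v + 1.
  leading term u*v: subtract (-1/4)·f_1 from u*v + v**2 - 3*v + 1 → v**2 - u - 4*v + 4
  leading term v**2: no divisor's leading term divides it; move v**2 to the remainder.
  leading term u: no divisor's leading term divides it; move -u to the remainder.
  leading term v: no divisor's leading term divides it; move -4*v to the remainder.
  leading term 1: no divisor's leading term divides it; move 4 to the remainder.
  remainder v**2 - u - 4*v + 4 ≠ 0; add g_3 = v**2 - u - 4*v + 4 to the basis.

S(f_1,g_3): lcm = u*v**2. S = u**2 + 5*u*v + v**2 - 4*u - 3*v.
  leading term u**2: no divisor's leading term divides it; move u**2 to the remainder.
  leading term u*v: subtract (-5/4)·f_1 from 5*u*v + v**2 - 4*u - 3*v → v**2 - 9*u - 8*v + 15
  leading term v**2: subtract (1)·g_3 from v**2 - 9*u - 8*v + 15 → -8*u - 4*v + 11
  leading term u: no divisor's leading term divides it; move -8*u to the remainder.
  leading term v: no divisor's leading term divides it; move -4*v to the remainder.
  leading term 1: no divisor's leading term divides it; move 11 to the remainder.
  remainder u**2 - 8*u - 4*v + 11 ≠ 0; add g_4 = u**2 - 8*u - 4*v + 11 to the basis.

The other S-polynomials (S(f_2,g_3), S(f_1,g_4), S(f_2,g_4), S(g_3,g_4)) all reduce to 0 modulo the current basis, so we have a Gröbner basis.
Inter-reduce: drop elements whose leading term is divisible by another's, tail-reduce, and make monic.

G = {u**2 - 8*u - 4*v + 11, u*v + u + v - 3, v**2 - u - 4*v + 4}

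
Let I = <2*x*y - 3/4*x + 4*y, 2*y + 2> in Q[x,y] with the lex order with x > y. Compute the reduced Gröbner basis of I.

f_1 = 2*x*y - 3/4*x + 4*y, LT = x*y.
f_2 = 2*y + 2, LT = y.

S(f_1,f_2): lcm = x*y. S = -11/8*x + 2*y.
  leading term x: no divisor's leading term divides it; move -11/8*x to the remainder.
  leading term y: subtract (1)·f_2 from 2*y → -2
  leading term 1: no divisor's leading term divides it; move -2 to the remainder.
  remainder -11/8*x - 2 ≠ 0; add g_3 = -11/8*x - 2 to the basis.

S(f_1,g_3): lcm = x*y. S = -3/8*x + 6/11*y.
  leading term x: subtract (3/11)·g_3 from -3/8*x + 6/11*y → 6/11*y + 6/11
  leading term y: subtract (3/11)·f_2 from 6/11*y + 6/11 → 0
  remainder 0.

S(f_2,g_3): leading monomials are coprime, so the S-polynomial reduces to 0 (Buchberger's first criterion).
Every S-polynomial of the final basis reduces to 0, so we have a Gröbner basis.
Inter-reduce: drop elements whose leading term is divisible by another's, tail-reduce, and make monic.

G = {x + 16/11, y + 1}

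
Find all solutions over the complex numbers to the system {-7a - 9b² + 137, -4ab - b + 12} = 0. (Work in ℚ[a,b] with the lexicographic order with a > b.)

{(-1, -4), (6*sqrt(123)/7 + 281/28, 2 - sqrt(123)/6), (281/28 - 6*sqrt(123)/7, sqrt(123)/6 + 2)}

Compute a lex Gröbner basis by Buchberger's algorithm.
f_1 = -7a - 9b² + 137, LT = a.
f_2 = -4ab - b + 12, LT = ab.

S(f_1,f_2): lcm = ab. S = 9/7b³ - 555/28b + 3.
  leading term b³: no divisor's leading term divides it; move 9/7b³ to the remainder.
  leading term b: no divisor's leading term divides it; move -555/28b to the remainder.
  leading term 1: no divisor's leading term divides it; move 3 to the remainder.
  remainder 9/7b³ - 555/28b + 3 ≠ 0; add h_3 = 9/7b³ - 555/28b + 3 to the basis.

The other S-polynomials (S(f_1,h_3), S(f_2,h_3)) all reduce to 0 modulo the current basis, so we have a Gröbner basis.
Inter-reduce: drop elements whose leading term is divisible by another's, tail-reduce, and make monic.
Reduced Gröbner basis: {a + 9/7b² - 137/7, b³ - 185/12b + 7/3}.

A lex Gröbner basis eliminates variables successively. Here b³ - 185/12b + 7/3 depends only on b, with roots {-4, 2 - sqrt(123)/6, sqrt(123)/6 + 2}; lifting each root through the earlier basis elements recovers the full solutions.
  b = -4: the earlier basis element becomes a + 1 = 0, giving a = -1 — point (-1, -4).
  b = 2 - sqrt(123)/6: the earlier basis element becomes a - 281/28 - 6*sqrt(123)/7 = 0, giving a = 6*sqrt(123)/7 + 281/28 — point (6*sqrt(123)/7 + 281/28, 2 - sqrt(123)/6).
  b = sqrt(123)/6 + 2: the earlier basis element becomes a - 281/28 + 6*sqrt(123)/7 = 0, giving a = 281/28 - 6*sqrt(123)/7 — point (281/28 - 6*sqrt(123)/7, sqrt(123)/6 + 2).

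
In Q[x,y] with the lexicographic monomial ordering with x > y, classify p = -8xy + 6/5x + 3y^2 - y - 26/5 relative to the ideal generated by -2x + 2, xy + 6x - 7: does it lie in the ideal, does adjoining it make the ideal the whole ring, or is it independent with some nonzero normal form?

First compute the reduced Gröbner basis of I by Buchberger's algorithm.
f_1 = -2x + 2, LT = x.
f_2 = xy + 6x - 7, LT = xy.

S(f_1,f_2): lcm = xy. S = -6x - y + 7.
  leading term x: subtract (3)·f_1 from -6x - y + 7 → -y + 1
  leading term y: no divisor's leading term divides it; move -y to the remainder.
  leading term 1: no divisor's leading term divides it; move 1 to the remainder.
  remainder -y + 1 ≠ 0; add h_3 = -y + 1 to the basis.

The other S-polynomials (S(f_1,h_3), S(f_2,h_3)) all reduce to 0 modulo the current basis, so we have a Gröbner basis.
Inter-reduce: drop elements whose leading term is divisible by another's, tail-reduce, and make monic.
Reduced Gröbner basis: {x - 1, y - 1}.
Label its elements g_1 = x - 1, g_2 = y - 1.

Reduce p = -8xy + 6/5x + 3y^2 - y - 26/5 modulo G:
  leading term xy: subtract (-8y)·g_1 from -8xy + 6/5x + 3y^2 - y - 26/5 → 6/5x + 3y^2 - 9y - 26/5
  leading term x: subtract (6/5)·g_1 from 6/5x + 3y^2 - 9y - 26/5 → 3y^2 - 9y - 4
  leading term y^2: subtract (3y)·g_2 from 3y^2 - 9y - 4 → -6y - 4
  leading term y: subtract (-6)·g_2 from -6y - 4 → -10
  leading term 1: no divisor's leading term divides it; move -10 to the remainder.
  normal form = -10.
The normal form is nonzero, so p ∉ I. Since p minus its normal form lies in I, I + (p) = I + (r) where r = -10; decide whether this ideal is the whole ring.
Here r = -10 is a nonzero constant, hence a unit: 1 ∈ I + (p), the Gröbner basis of I + (p) is {1}, and the enlarged system has no common solution — adjoining p is inconsistent.

Adjoining -8xy + 6/5x + 3y^2 - y - 26/5 makes the ideal the whole ring: the system is inconsistent.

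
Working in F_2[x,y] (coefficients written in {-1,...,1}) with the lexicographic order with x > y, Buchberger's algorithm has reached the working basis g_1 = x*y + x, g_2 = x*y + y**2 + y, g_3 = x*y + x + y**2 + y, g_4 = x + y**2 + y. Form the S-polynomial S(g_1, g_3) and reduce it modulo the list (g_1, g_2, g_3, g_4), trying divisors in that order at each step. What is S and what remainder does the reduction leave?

lcm(LM(g_1), LM(g_3)) = x*y.
S = (lcm/LT(g_1))·g_1 − (lcm/LT(g_3))·g_3 = y**2 + y.
Reduce S modulo (g_1, g_2, g_3, g_4) in that order:
  leading term y**2: no divisor's leading term divides it; move y**2 to the remainder.
  leading term y: no divisor's leading term divides it; move y to the remainder.
The remainder y**2 + y is nonzero, so it would be added as the next basis element.

S(g_1, g_3) = y**2 + y; remainder on division = y**2 + y.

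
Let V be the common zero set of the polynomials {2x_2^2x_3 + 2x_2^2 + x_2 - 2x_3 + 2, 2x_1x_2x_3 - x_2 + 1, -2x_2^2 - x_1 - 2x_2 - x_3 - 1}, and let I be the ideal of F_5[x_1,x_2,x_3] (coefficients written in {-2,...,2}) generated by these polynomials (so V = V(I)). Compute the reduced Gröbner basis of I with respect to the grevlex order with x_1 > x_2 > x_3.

G = {x_2x_3^2 + x_1x_2 - x_2x_3 - 2x_1 + 2x_2 - 2, x_3^3 - 2x_1x_2 + x_2x_3 + 2x_3^2 + 2x_1 + x_2 - x_3 - 1, x_1^2 + x_1x_2 - x_2x_3 + 2x_3^2 - x_1 - x_2 + x_3 + 1, x_2^2 - 2x_1 + x_2 - 2x_3 - 2, x_1x_3 + 2x_2x_3 + x_3^2 + x_1 + x_2 - x_3 - 1}

f_1 = 2x_2^2x_3 + 2x_2^2 + x_2 - 2x_3 + 2, LT = x_2^2x_3.
f_2 = 2x_1x_2x_3 - x_2 + 1, LT = x_1x_2x_3.
f_3 = -2x_2^2 - x_1 - 2x_2 - x_3 - 1, LT = x_2^2.

S(f_1,f_2): lcm = x_1x_2^2x_3. S = x_1x_2^2 - 2x_1x_2 - 2x_2^2 - x_1x_3 + x_1 + 2x_2.
  leading term x_1x_2^2: subtract (2x_1)·f_3 from x_1x_2^2 - 2x_1x_2 - 2x_2^2 - x_1x_3 + x_1 + 2x_2 → 2x_1^2 + 2x_1x_2 - 2x_2^2 + x_1x_3 - 2x_1 + 2x_2
  leading term x_1^2: no divisor's leading term divides it; move 2x_1^2 to the remainder.
  leading term x_1x_2: no divisor's leading term divides it; move 2x_1x_2 to the remainder.
  leading term x_2^2: subtract (1)·f_3 from -2x_2^2 + x_1x_3 - 2x_1 + 2x_2 → x_1x_3 - x_1 - x_2 + x_3 + 1
  leading term x_1x_3: no divisor's leading term divides it; move x_1x_3 to the remainder.
  leading term x_1: no divisor's leading term divides it; move -x_1 to the remainder.
  leading term x_2: no divisor's leading term divides it; move -x_2 to the remainder.
  leading term x_3: no divisor's leading term divides it; move x_3 to the remainder.
  leading term 1: no divisor's leading term divides it; move 1 to the remainder.
  remainder 2x_1^2 + 2x_1x_2 + x_1x_3 - x_1 - x_2 + x_3 + 1 ≠ 0; add g_4 = 2x_1^2 + 2x_1x_2 + x_1x_3 - x_1 - x_2 + x_3 + 1 to the basis.

S(f_1,f_3): lcm = x_2^2x_3. S = x_2^2 + 2x_1x_3 - x_2x_3 + 2x_3^2 - 2x_2 + x_3 + 1.
  leading term x_2^2: subtract (2)·f_3 from x_2^2 + 2x_1x_3 - x_2x_3 + 2x_3^2 - 2x_2 + x_3 + 1 → 2x_1x_3 - x_2x_3 + 2x_3^2 + 2x_1 + 2x_2 - 2x_3 - 2
  leading term x_1x_3: no divisor's leading term divides it; move 2x_1x_3 to the remainder.
  leading term x_2x_3: no divisor's leading term divides it; move -x_2x_3 to the remainder.
  leading term x_3^2: no divisor's leading term divides it; move 2x_3^2 to the remainder.
  leading term x_1: no divisor's leading term divides it; move 2x_1 to the remainder.
  leading term x_2: no divisor's leading term divides it; move 2x_2 to the remainder.
  leading term x_3: no divisor's leading term divides it; move -2x_3 to the remainder.
  leading term 1: no divisor's leading term divides it; move -2 to the remainder.
  remainder 2x_1x_3 - x_2x_3 + 2x_3^2 + 2x_1 + 2x_2 - 2x_3 - 2 ≠ 0; add g_5 = 2x_1x_3 - x_2x_3 + 2x_3^2 + 2x_1 + 2x_2 - 2x_3 - 2 to the basis.

S(f_2,f_3): lcm = x_1x_2^2x_3. S = 2x_1^2x_3 - x_1x_2x_3 + 2x_1x_3^2 + 2x_2^2 + 2x_1x_3 - 2x_2.
  leading term x_1^2x_3: subtract (x_3)·g_4 from 2x_1^2x_3 - x_1x_2x_3 + 2x_1x_3^2 + 2x_2^2 + 2x_1x_3 - 2x_2 → 2x_1x_2x_3 + x_1x_3^2 + 2x_2^2 - 2x_1x_3 + x_2x_3 - x_3^2 - 2x_2 - x_3
  leading term x_1x_2x_3: subtract (1)·f_2 from 2x_1x_2x_3 + x_1x_3^2 + 2x_2^2 - 2x_1x_3 + x_2x_3 - x_3^2 - 2x_2 - x_3 → x_1x_3^2 + 2x_2^2 - 2x_1x_3 + x_2x_3 - x_3^2 - x_2 - x_3 - 1
  leading term x_1x_3^2: subtract (-2x_3)·g_5 from x_1x_3^2 + 2x_2^2 - 2x_1x_3 + x_2x_3 - x_3^2 - x_2 - x_3 - 1 → -2x_2x_3^2 - x_3^3 + 2x_2^2 + 2x_1x_3 - x_2 - 1
  leading term x_2x_3^2: no divisor's leading term divides it; move -2x_2x_3^2 to the remainder.
  leading term x_3^3: no divisor's leading term divides it; move -x_3^3 to the remainder.
  leading term x_2^2: subtract (-1)·f_3 from 2x_2^2 + 2x_1x_3 - x_2 - 1 → 2x_1x_3 - x_1 + 2x_2 - x_3 - 2
  leading term x_1x_3: subtract (1)·g_5 from 2x_1x_3 - x_1 + 2x_2 - x_3 - 2 → x_2x_3 - 2x_3^2 + 2x_1 + x_3
  leading term x_2x_3: no divisor's leading term divides it; move x_2x_3 to the remainder.
  leading term x_3^2: no divisor's leading term divides it; move -2x_3^2 to the remainder.
  leading term x_1: no divisor's leading term divides it; move 2x_1 to the remainder.
  leading term x_3: no divisor's leading term divides it; move x_3 to the remainder.
  remainder -2x_2x_3^2 - x_3^3 + x_2x_3 - 2x_3^2 + 2x_1 + x_3 ≠ 0; add g_6 = -2x_2x_3^2 - x_3^3 + x_2x_3 - 2x_3^2 + 2x_1 + x_3 to the basis.

S(f_2,g_4): lcm = x_1^2x_2x_3. S = -x_1x_2^2x_3 + 2x_1x_2x_3^2 - 2x_1x_2x_3 - 2x_2^2x_3 + 2x_2x_3^2 + 2x_1x_2 + 2x_2x_3 - 2x_1.
  leading term x_1x_2^2x_3: subtract (2x_1)·f_1 from -x_1x_2^2x_3 + 2x_1x_2x_3^2 - 2x_1x_2x_3 - 2x_2^2x_3 + 2x_2x_3^2 + 2x_1x_2 + 2x_2x_3 - 2x_1 → 2x_1x_2x_3^2 + x_1x_2^2 - 2x_1x_2x_3 - 2x_2^2x_3 + 2x_2x_3^2 - x_1x_3 + 2x_2x_3 - x_1
  leading term x_1x_2x_3^2: subtract (x_3)·f_2 from 2x_1x_2x_3^2 + x_1x_2^2 - 2x_1x_2x_3 - 2x_2^2x_3 + 2x_2x_3^2 - x_1x_3 + 2x_2x_3 - x_1 → x_1x_2^2 - 2x_1x_2x_3 - 2x_2^2x_3 + 2x_2x_3^2 - x_1x_3 - 2x_2x_3 - x_1 - x_3
  leading term x_1x_2^2: subtract (2x_1)·f_3 from x_1x_2^2 - 2x_1x_2x_3 - 2x_2^2x_3 + 2x_2x_3^2 - x_1x_3 - 2x_2x_3 - x_1 - x_3 → -2x_1x_2x_3 - 2x_2^2x_3 + 2x_2x_3^2 + 2x_1^2 - x_1x_2 + x_1x_3 - 2x_2x_3 + x_1 - x_3
  leading term x_1x_2x_3: subtract (-1)·f_2 from -2x_1x_2x_3 - 2x_2^2x_3 + 2x_2x_3^2 + 2x_1^2 - x_1x_2 + x_1x_3 - 2x_2x_3 + x_1 - x_3 → -2x_2^2x_3 + 2x_2x_3^2 + 2x_1^2 - x_1x_2 + x_1x_3 - 2x_2x_3 + x_1 - x_2 - x_3 + 1
  leading term x_2^2x_3: subtract (-1)·f_1 from -2x_2^2x_3 + 2x_2x_3^2 + 2x_1^2 - x_1x_2 + x_1x_3 - 2x_2x_3 + x_1 - x_2 - x_3 + 1 → 2x_2x_3^2 + 2x_1^2 - x_1x_2 + 2x_2^2 + x_1x_3 - 2x_2x_3 + x_1 + 2x_3 - 2
  leading term x_2x_3^2: subtract (-1)·g_6 from 2x_2x_3^2 + 2x_1^2 - x_1x_2 + 2x_2^2 + x_1x_3 - 2x_2x_3 + x_1 + 2x_3 - 2 → -x_3^3 + 2x_1^2 - x_1x_2 + 2x_2^2 + x_1x_3 - x_2x_3 - 2x_3^2 - 2x_1 - 2x_3 - 2
  leading term x_3^3: no divisor's leading term divides it; move -x_3^3 to the remainder.
  leading term x_1^2: subtract (1)·g_4 from 2x_1^2 - x_1x_2 + 2x_2^2 + x_1x_3 - x_2x_3 - 2x_3^2 - 2x_1 - 2x_3 - 2 → 2x_1x_2 + 2x_2^2 - x_2x_3 - 2x_3^2 - x_1 + x_2 + 2x_3 + 2
  leading term x_1x_2: no divisor's leading term divides it; move 2x_1x_2 to the remainder.
  leading term x_2^2: subtract (-1)·f_3 from 2x_2^2 - x_2x_3 - 2x_3^2 - x_1 + x_2 + 2x_3 + 2 → -x_2x_3 - 2x_3^2 - 2x_1 - x_2 + x_3 + 1
  leading term x_2x_3: no divisor's leading term divides it; move -x_2x_3 to the remainder.
  leading term x_3^2: no divisor's leading term divides it; move -2x_3^2 to the remainder.
  leading term x_1: no divisor's leading term divides it; move -2x_1 to the remainder.
  leading term x_2: no divisor's leading term divides it; move -x_2 to the remainder.
  leading term x_3: no divisor's leading term divides it; move x_3 to the remainder.
  leading term 1: no divisor's leading term divides it; move 1 to the remainder.
  remainder -x_3^3 + 2x_1x_2 - x_2x_3 - 2x_3^2 - 2x_1 - x_2 + x_3 + 1 ≠ 0; add g_7 = -x_3^3 + 2x_1x_2 - x_2x_3 - 2x_3^2 - 2x_1 - x_2 + x_3 + 1 to the basis.

The other S-polynomials (S(f_1,g_4), S(f_3,g_4), S(f_1,g_5), S(f_2,g_5), S(f_3,g_5), S(g_4,g_5), S(f_1,g_6), S(f_2,g_6), S(f_3,g_6), S(g_4,g_6), S(g_5,g_6), S(f_1,g_7), S(f_2,g_7), S(f_3,g_7), S(g_4,g_7), S(g_5,g_7), S(g_6,g_7)) all reduce to 0 modulo the current basis, so we have a Gröbner basis.
Inter-reduce: drop elements whose leading term is divisible by another's, tail-reduce, and make monic.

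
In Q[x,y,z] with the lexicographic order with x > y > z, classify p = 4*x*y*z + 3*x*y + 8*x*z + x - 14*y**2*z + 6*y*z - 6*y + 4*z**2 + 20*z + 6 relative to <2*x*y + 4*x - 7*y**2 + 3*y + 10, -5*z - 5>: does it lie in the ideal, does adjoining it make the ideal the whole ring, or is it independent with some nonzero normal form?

4*x*y*z + 3*x*y + 8*x*z + x - 14*y**2*z + 6*y*z - 6*y + 4*z**2 + 20*z + 6 is independent of I; its normal form modulo I is -5*x + 21/2*y**2 - 21/2*y - 5.

First compute the reduced Gröbner basis of I by Buchberger's algorithm.
f_1 = 2*x*y + 4*x - 7*y**2 + 3*y + 10, LT = x*y.
f_2 = -5*z - 5, LT = z.

The S-polynomials (S(f_1,f_2)) all reduce to 0 modulo the current basis, so we have a Gröbner basis.
Inter-reduce: drop elements whose leading term is divisible by another's, tail-reduce, and make monic.
Reduced Gröbner basis: {x*y + 2*x - 7/2*y**2 + 3/2*y + 5, z + 1}.
Label its elements g_1 = x*y + 2*x - 7/2*y**2 + 3/2*y + 5, g_2 = z + 1.

Reduce p = 4*x*y*z + 3*x*y + 8*x*z + x - 14*y**2*z + 6*y*z - 6*y + 4*z**2 + 20*z + 6 modulo G:
  leading term x*y*z: subtract (4*z)·g_1 from 4*x*y*z + 3*x*y + 8*x*z + x - 14*y**2*z + 6*y*z - 6*y + 4*z**2 + 20*z + 6 → 3*x*y + x - 6*y + 4*z**2 + 6
  leading term x*y: subtract (3)·g_1 from 3*x*y + x - 6*y + 4*z**2 + 6 → -5*x + 21/2*y**2 - 21/2*y + 4*z**2 - 9
  leading term x: no divisor's leading term divides it; move -5*x to the remainder.
  leading term y**2: no divisor's leading term divides it; move 21/2*y**2 to the remainder.
  leading term y: no divisor's leading term divides it; move -21/2*y to the remainder.
  leading term z**2: subtract (4*z)·g_2 from 4*z**2 - 9 → -4*z - 9
  leading term z: subtract (-4)·g_2 from -4*z - 9 → -5
  leading term 1: no divisor's leading term divides it; move -5 to the remainder.
  normal form = -5*x + 21/2*y**2 - 21/2*y - 5.
The normal form is nonzero, so p ∉ I. Since p minus its normal form lies in I, I + (p) = I + (r) where r = -5*x + 21/2*y**2 - 21/2*y - 5; decide whether this ideal is the whole ring.
Run Buchberger on G together with r (pairs among the g_i already reduce to 0 since G is a Gröbner basis):
g_1 = x*y + 2*x - 7/2*y**2 + 3/2*y + 5, LT = x*y.
g_2 = z + 1, LT = z.
r = -5*x + 21/2*y**2 - 21/2*y - 5, LT = x.

S(g_1,r): lcm = x*y. S = 2*x + 21/10*y**3 - 28/5*y**2 + 1/2*y + 5.
  leading term x: subtract (-2/5)·r from 2*x + 21/10*y**3 - 28/5*y**2 + 1/2*y + 5 → 21/10*y**3 - 7/5*y**2 - 37/10*y + 3
  leading term y**3: no divisor's leading term divides it; move 21/10*y**3 to the remainder.
  leading term y**2: no divisor's leading term divides it; move -7/5*y**2 to the remainder.
  leading term y: no divisor's leading term divides it; move -37/10*y to the remainder.
  leading term 1: no divisor's leading term divides it; move 3 to the remainder.
  remainder 21/10*y**3 - 7/5*y**2 - 37/10*y + 3 ≠ 0; add m_4 = 21/10*y**3 - 7/5*y**2 - 37/10*y + 3 to the basis.

The other S-polynomials (S(g_1,g_2), S(g_2,r), S(g_1,m_4), S(g_2,m_4), S(r,m_4)) all reduce to 0 modulo the current basis, so we have a Gröbner basis.
Inter-reduce: drop elements whose leading term is divisible by another's, tail-reduce, and make monic.
Reduced Gröbner basis: {x - 21/10*y**2 + 21/10*y + 1, y**3 - 2/3*y**2 - 37/21*y + 10/7, z + 1}.
The reduced Gröbner basis of I + (p) is {x - 21/10*y**2 + 21/10*y + 1, y**3 - 2/3*y**2 - 37/21*y + 10/7, z + 1} ≠ {1}, a proper ideal, so the enlarged system stays consistent: p is independent of I, with normal form -5*x + 21/2*y**2 - 21/2*y - 5.

Ideal membership is decidable via reduction modulo a Gröbner basis.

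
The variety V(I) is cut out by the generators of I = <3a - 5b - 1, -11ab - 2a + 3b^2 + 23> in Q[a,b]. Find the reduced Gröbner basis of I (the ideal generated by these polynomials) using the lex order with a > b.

G = {a - 5/3b - 1/3, b^2 + 21/46b - 67/46}

f_1 = 3a - 5b - 1, LT = a.
f_2 = -11ab - 2a + 3b^2 + 23, LT = ab.

S(f_1,f_2): lcm = ab. S = -2/11a - 46/33b^2 - 1/3b + 23/11.
  reduce S modulo (f_1, f_2):
  remainder -46/33b^2 - 7/11b + 67/33 ≠ 0; add g_3 = -46/33b^2 - 7/11b + 67/33 to the basis.

The other S-polynomials (S(f_1,g_3), S(f_2,g_3)) all reduce to 0 modulo the current basis, so we have a Gröbner basis.
Inter-reduce: drop elements whose leading term is divisible by another's, tail-reduce, and make monic.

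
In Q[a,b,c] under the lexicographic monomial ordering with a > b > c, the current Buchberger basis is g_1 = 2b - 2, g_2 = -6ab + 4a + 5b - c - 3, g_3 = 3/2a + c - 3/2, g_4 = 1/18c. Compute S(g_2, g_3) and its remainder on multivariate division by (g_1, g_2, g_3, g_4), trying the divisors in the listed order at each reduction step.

lcm(LM(g_2), LM(g_3)) = ab.
S = (lcm/LT(g_2))·g_2 − (lcm/LT(g_3))·g_3 = -2/3a - 2/3bc + 1/6b + 1/6c + 1/2.
Reduce S modulo (g_1, g_2, g_3, g_4) in that order:
  leading term a: subtract (-4/9)·g_3 from -2/3a - 2/3bc + 1/6b + 1/6c + 1/2 → -2/3bc + 1/6b + 11/18c - 1/6
  leading term bc: subtract (-1/3c)·g_1 from -2/3bc + 1/6b + 11/18c - 1/6 → 1/6b - 1/18c - 1/6
  leading term b: subtract (1/12)·g_1 from 1/6b - 1/18c - 1/6 → -1/18c
  leading term c: subtract (-1)·g_4 from -1/18c → 0
The remainder is 0, so this S-polynomial contributes no new basis element.
An S-polynomial is built so that the two leading terms cancel; whether anything survives reduction is exactly the Gröbner-basis criterion.

S(g_2, g_3) = -2/3a - 2/3bc + 1/6b + 1/6c + 1/2; remainder on division = 0.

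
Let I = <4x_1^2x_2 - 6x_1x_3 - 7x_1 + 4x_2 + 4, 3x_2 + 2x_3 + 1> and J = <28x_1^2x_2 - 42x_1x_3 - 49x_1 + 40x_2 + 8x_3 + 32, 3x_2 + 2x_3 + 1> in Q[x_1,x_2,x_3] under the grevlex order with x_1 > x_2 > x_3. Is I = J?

Yes, the ideals are equal.

For a fixed monomial order, each ideal has a unique reduced Gröbner basis; comparing bases decides equality.
Buchberger on the first generating set:
f_1 = 4x_1^2x_2 - 6x_1x_3 - 7x_1 + 4x_2 + 4, LT = x_1^2x_2.
f_2 = 3x_2 + 2x_3 + 1, LT = x_2.

S(f_1,f_2): lcm = x_1^2x_2. S = -2/3x_1^2x_3 - 1/3x_1^2 - 3/2x_1x_3 - 7/4x_1 + x_2 + 1.
  leading term x_1^2x_3: no divisor's leading term divides it; move -2/3x_1^2x_3 to the remainder.
  leading term x_1^2: no divisor's leading term divides it; move -1/3x_1^2 to the remainder.
  leading term x_1x_3: no divisor's leading term divides it; move -3/2x_1x_3 to the remainder.
  leading term x_1: no divisor's leading term divides it; move -7/4x_1 to the remainder.
  leading term x_2: subtract (1/3)·f_2 from x_2 + 1 → -2/3x_3 + 2/3
  leading term x_3: no divisor's leading term divides it; move -2/3x_3 to the remainder.
  leading term 1: no divisor's leading term divides it; move 2/3 to the remainder.
  remainder -2/3x_1^2x_3 - 1/3x_1^2 - 3/2x_1x_3 - 7/4x_1 - 2/3x_3 + 2/3 ≠ 0; add g_3 = -2/3x_1^2x_3 - 1/3x_1^2 - 3/2x_1x_3 - 7/4x_1 - 2/3x_3 + 2/3 to the basis.

The other S-polynomials (S(f_1,g_3), S(f_2,g_3)) all reduce to 0 modulo the current basis, so we have a Gröbner basis.
Inter-reduce: drop elements whose leading term is divisible by another's, tail-reduce, and make monic.
Reduced Gröbner basis: {x_1^2x_3 + 1/2x_1^2 + 9/4x_1x_3 + 21/8x_1 + x_3 - 1, x_2 + 2/3x_3 + 1/3}.

Buchberger on the second generating set:
h_1 = 28x_1^2x_2 - 42x_1x_3 - 49x_1 + 40x_2 + 8x_3 + 32, LT = x_1^2x_2.
h_2 = 3x_2 + 2x_3 + 1, LT = x_2.

S(h_1,h_2): lcm = x_1^2x_2. S = -2/3x_1^2x_3 - 1/3x_1^2 - 3/2x_1x_3 - 7/4x_1 + 10/7x_2 + 2/7x_3 + 8/7.
  leading term x_1^2x_3: no divisor's leading term divides it; move -2/3x_1^2x_3 to the remainder.
  leading term x_1^2: no divisor's leading term divides it; move -1/3x_1^2 to the remainder.
  leading term x_1x_3: no divisor's leading term divides it; move -3/2x_1x_3 to the remainder.
  leading term x_1: no divisor's leading term divides it; move -7/4x_1 to the remainder.
  leading term x_2: subtract (10/21)·h_2 from 10/7x_2 + 2/7x_3 + 8/7 → -2/3x_3 + 2/3
  leading term x_3: no divisor's leading term divides it; move -2/3x_3 to the remainder.
  leading term 1: no divisor's leading term divides it; move 2/3 to the remainder.
  remainder -2/3x_1^2x_3 - 1/3x_1^2 - 3/2x_1x_3 - 7/4x_1 - 2/3x_3 + 2/3 ≠ 0; add k_3 = -2/3x_1^2x_3 - 1/3x_1^2 - 3/2x_1x_3 - 7/4x_1 - 2/3x_3 + 2/3 to the basis.

The other S-polynomials (S(h_1,k_3), S(h_2,k_3)) all reduce to 0 modulo the current basis, so we have a Gröbner basis.
Inter-reduce: drop elements whose leading term is divisible by another's, tail-reduce, and make monic.
Reduced Gröbner basis: {x_1^2x_3 + 1/2x_1^2 + 9/4x_1x_3 + 21/8x_1 + x_3 - 1, x_2 + 2/3x_3 + 1/3}.

These coincide, so the ideals are equal.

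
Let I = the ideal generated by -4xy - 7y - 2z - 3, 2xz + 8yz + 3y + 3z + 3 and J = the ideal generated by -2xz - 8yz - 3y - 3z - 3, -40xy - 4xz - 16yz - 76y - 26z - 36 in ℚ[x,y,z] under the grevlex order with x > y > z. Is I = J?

For a fixed monomial order, each ideal has a unique reduced Gröbner basis; comparing bases decides equality.
Buchberger on the first generating set:
f_1 = -4xy - 7y - 2z - 3, LT = xy.
f_2 = 2xz + 8yz + 3y + 3z + 3, LT = xz.

S(f_1,f_2): lcm = xyz. S = -4y²z - 3/2y² + ¼yz + ½z² - 3/2y + ¾z.
  reduce S modulo (f_1, f_2):
  remainder -4y²z - 3/2y² + ¼yz + ½z² - 3/2y + ¾z ≠ 0; add g_3 = -4y²z - 3/2y² + ¼yz + ½z² - 3/2y + ¾z to the basis.

The other S-polynomials (S(f_1,g_3), S(f_2,g_3)) all reduce to 0 modulo the current basis, so we have a Gröbner basis.
Inter-reduce: drop elements whose leading term is divisible by another's, tail-reduce, and make monic.
Reduced Gröbner basis: {y²z + ⅜y² - 1/16yz - ⅛z² + ⅜y - 3/16z, xy + 7/4y + ½z + ¾, xz + 4yz + 3/2y + 3/2z + 3/2}.

Buchberger on the second generating set:
h_1 = -2xz - 8yz - 3y - 3z - 3, LT = xz.
h_2 = -40xy - 4xz - 16yz - 76y - 26z - 36, LT = xy.

S(h_1,h_2): lcm = xyz. S = 4y²z - 1/10xz² - ⅖yz² + 3/2y² - ⅖yz - 13/20z² + 3/2y - 9/10z.
  reduce S modulo (h_1, h_2):
  remainder 4y²z + 3/2y² - ¼yz - ½z² + 3/2y - ¾z ≠ 0; add k_3 = 4y²z + 3/2y² - ¼yz - ½z² + 3/2y - ¾z to the basis.

The other S-polynomials (S(h_1,k_3), S(h_2,k_3)) all reduce to 0 modulo the current basis, so we have a Gröbner basis.
Inter-reduce: drop elements whose leading term is divisible by another's, tail-reduce, and make monic.
Reduced Gröbner basis: {y²z + ⅜y² - 1/16yz - ⅛z² + ⅜y - 3/16z, xy + 7/4y + ½z + ¾, xz + 4yz + 3/2y + 3/2z + 3/2}.

These coincide, so the ideals are equal.

Yes, the ideals are equal.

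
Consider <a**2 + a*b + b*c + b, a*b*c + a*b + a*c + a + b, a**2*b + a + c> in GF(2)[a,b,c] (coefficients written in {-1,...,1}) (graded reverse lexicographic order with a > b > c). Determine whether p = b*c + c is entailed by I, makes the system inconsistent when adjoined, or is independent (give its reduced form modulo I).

b*c + c is independent of I; its normal form modulo I is b*c + c.

First compute the reduced Gröbner basis of I by Buchberger's algorithm.
f_1 = a**2 + a*b + b*c + b, LT = a**2.
f_2 = a*b*c + a*b + a*c + a + b, LT = a*b*c.
f_3 = a**2*b + a + c, LT = a**2*b.

S(f_1,f_2): lcm = a**2*b*c. S = a*b**2*c + b**2*c**2 + a**2*b + a**2*c + b**2*c + a**2 + a*b.
  reduce S modulo (f_1, f_2, f_3):
  remainder b**2*c**2 + b*c**2 + a*b + b ≠ 0; add h_4 = b**2*c**2 + b*c**2 + a*b + b to the basis.

S(f_1,f_3): lcm = a**2*b. S = a*b**2 + b**2*c + b**2 + a + c.
  reduce S modulo (f_1, f_2, f_3, h_4):
  remainder a*b**2 + b**2*c + b**2 + a + c ≠ 0; add h_5 = a*b**2 + b**2*c + b**2 + a + c to the basis.

S(f_2,f_3): lcm = a**2*b*c. S = a**2*b + a**2*c + a**2 + a*b + a*c + c**2.
  reduce S modulo (f_1, f_2, f_3, h_4, h_5):
  remainder b*c**2 + a*b + c**2 + c ≠ 0; add h_6 = b*c**2 + a*b + c**2 + c to the basis.

S(f_3,h_4): lcm = a**2*b**2*c**2. S = a**2*b*c**2 + a**3*b + a*b*c**2 + b*c**3 + a**2*b.
  reduce S modulo (f_1, f_2, f_3, h_4, h_5, h_6):
  remainder a*b + b**2 + c**2 + b + c ≠ 0; add h_7 = a*b + b**2 + c**2 + b + c to the basis.

S(f_1,h_5): lcm = a**2*b**2. S = a*b**3 + a*b**2*c + b**3*c + a*b**2 + b**3 + a**2 + a*c.
  reduce S modulo (f_1, f_2, f_3, h_4, h_5, h_6, h_7):
  remainder b**2 + a ≠ 0; add h_8 = b**2 + a to the basis.

S(f_2,h_6): lcm = a*b*c**2. S = a**2*b + a*b*c + b*c.
  reduce S modulo (f_1, f_2, f_3, h_4, h_5, h_6, h_7, h_8):
  remainder a*c + b*c + c**2 + a ≠ 0; add h_9 = a*c + b*c + c**2 + a to the basis.

S(f_1,h_7): lcm = a**2*b. S = b**2*c + a*c**2 + a*b + b**2 + a*c.
  reduce S modulo (f_1, f_2, f_3, h_4, h_5, h_6, h_7, h_8, h_9):
  remainder c**3 + b*c + c ≠ 0; add h_10 = c**3 + b*c + c to the basis.

The other S-polynomials (S(f_1,h_4), S(f_2,h_4), S(f_2,h_5), S(f_3,h_5), S(h_4,h_5), S(f_1,h_6), S(f_3,h_6), S(h_4,h_6), S(h_5,h_6), S(f_2,h_7), S(f_3,h_7), S(h_4,h_7), S(h_5,h_7), S(h_6,h_7), S(f_1,h_8), S(f_2,h_8), S(f_3,h_8), S(h_4,h_8), S(h_5,h_8), S(h_6,h_8), S(h_7,h_8), S(f_1,h_9), S(f_2,h_9), S(f_3,h_9), S(h_4,h_9), S(h_5,h_9), S(h_6,h_9), S(h_7,h_9), S(h_8,h_9), S(f_1,h_10), S(f_2,h_10), S(f_3,h_10), S(h_4,h_10), S(h_5,h_10), S(h_6,h_10), S(h_7,h_10), S(h_8,h_10), S(h_9,h_10)) all reduce to 0 modulo the current basis, so we have a Gröbner basis.
Inter-reduce: drop elements whose leading term is divisible by another's, tail-reduce, and make monic.
Reduced Gröbner basis: {b*c**2 + a + b, c**3 + b*c + c, a**2 + b*c + c**2 + a + c, a*b + c**2 + a + b + c, b**2 + a, a*c + b*c + c**2 + a}.
Label its elements g_1 = b*c**2 + a + b, g_2 = c**3 + b*c + c, g_3 = a**2 + b*c + c**2 + a + c, g_4 = a*b + c**2 + a + b + c, g_5 = b**2 + a, g_6 = a*c + b*c + c**2 + a.

Reduce p = b*c + c modulo G:
  leading term b*c: no divisor's leading term divides it; move b*c to the remainder.
  leading term c: no divisor's leading term divides it; move c to the remainder.
  normal form = b*c + c.
The normal form is nonzero, so p ∉ I. Since p minus its normal form lies in I, I + (p) = I + (r) where r = b*c + c; decide whether this ideal is the whole ring.
Run Buchberger on G together with r (pairs among the g_i already reduce to 0 since G is a Gröbner basis):
g_1 = b*c**2 + a + b, LT = b*c**2.
g_2 = c**3 + b*c + c, LT = c**3.
g_3 = a**2 + b*c + c**2 + a + c, LT = a**2.
g_4 = a*b + c**2 + a + b + c, LT = a*b.
g_5 = b**2 + a, LT = b**2.
g_6 = a*c + b*c + c**2 + a, LT = a*c.
r = b*c + c, LT = b*c.

S(g_1,r): lcm = b*c**2. S = c**2 + a + b.
  reduce S modulo (g_1, g_2, g_3, g_4, g_5, g_6, r):
  remainder c**2 + a + b ≠ 0; add m_8 = c**2 + a + b to the basis.

S(g_2,r): lcm = b*c**3. S = b**2*c + c**3 + b*c.
  reduce S modulo (g_1, g_2, g_3, g_4, g_5, g_6, r, m_8):
  remainder b ≠ 0; add m_9 = b to the basis.

S(g_4,r): lcm = a*b*c. S = c**3 + b*c + c**2.
  reduce S modulo (g_1, g_2, g_3, g_4, g_5, g_6, r, m_8, m_9):
  remainder a + c ≠ 0; add m_10 = a + c to the basis.

S(g_1,m_8): lcm = b*c**2. S = a*b + b**2 + a + b.
  reduce S modulo (g_1, g_2, g_3, g_4, g_5, g_6, r, m_8, m_9, m_10):
  remainder c ≠ 0; add m_11 = c to the basis.

The other S-polynomials (S(g_1,g_2), S(g_1,g_3), S(g_1,g_4), S(g_1,g_5), S(g_1,g_6), S(g_2,g_3), S(g_2,g_4), S(g_2,g_5), S(g_2,g_6), S(g_3,g_4), S(g_3,g_5), S(g_3,g_6), S(g_3,r), S(g_4,g_5), S(g_4,g_6), S(g_5,g_6), S(g_5,r), S(g_6,r), S(g_2,m_8), S(g_3,m_8), S(g_4,m_8), S(g_5,m_8), S(g_6,m_8), S(r,m_8), S(g_1,m_9), S(g_2,m_9), S(g_3,m_9), S(g_4,m_9), S(g_5,m_9), S(g_6,m_9), S(r,m_9), S(m_8,m_9), S(g_1,m_10), S(g_2,m_10), S(g_3,m_10), S(g_4,m_10), S(g_5,m_10), S(g_6,m_10), S(r,m_10), S(m_8,m_10), S(m_9,m_10), S(g_1,m_11), S(g_2,m_11), S(g_3,m_11), S(g_4,m_11), S(g_5,m_11), S(g_6,m_11), S(r,m_11), S(m_8,m_11), S(m_9,m_11), S(m_10,m_11)) all reduce to 0 modulo the current basis, so we have a Gröbner basis.
Inter-reduce: drop elements whose leading term is divisible by another's, tail-reduce, and make monic.
Reduced Gröbner basis: {a, b, c}.
The reduced Gröbner basis of I + (p) is {a, b, c} ≠ {1}, a proper ideal, so the enlarged system stays consistent: p is independent of I, with normal form b*c + c.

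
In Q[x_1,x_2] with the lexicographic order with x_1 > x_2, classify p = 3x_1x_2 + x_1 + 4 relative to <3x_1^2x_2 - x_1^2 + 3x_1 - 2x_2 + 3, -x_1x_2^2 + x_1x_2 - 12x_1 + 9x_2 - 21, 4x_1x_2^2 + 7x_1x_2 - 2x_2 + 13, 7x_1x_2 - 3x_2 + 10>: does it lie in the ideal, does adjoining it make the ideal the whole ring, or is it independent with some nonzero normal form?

First compute the reduced Gröbner basis of I by Buchberger's algorithm.
f_1 = 3x_1^2x_2 - x_1^2 + 3x_1 - 2x_2 + 3, LT = x_1^2x_2.
f_2 = -x_1x_2^2 + x_1x_2 - 12x_1 + 9x_2 - 21, LT = x_1x_2^2.
f_3 = 4x_1x_2^2 + 7x_1x_2 - 2x_2 + 13, LT = x_1x_2^2.
f_4 = 7x_1x_2 - 3x_2 + 10, LT = x_1x_2.

S(f_1,f_2): lcm = x_1^2x_2^2. S = 2/3x_1^2x_2 - 12x_1^2 + 10x_1x_2 - 21x_1 - 2/3x_2^2 + x_2.
  reduce S modulo (f_1, f_2, f_3, f_4):
  remainder -106/9x_1^2 - 65/3x_1 - 2/3x_2^2 + 361/63x_2 - 314/21 ≠ 0; add h_5 = -106/9x_1^2 - 65/3x_1 - 2/3x_2^2 + 361/63x_2 - 314/21 to the basis.

S(f_1,f_3): lcm = x_1^2x_2^2. S = -25/12x_1^2x_2 + 3/2x_1x_2 - 13/4x_1 - 2/3x_2^2 + x_2.
  reduce S modulo (f_1, f_2, f_3, f_4, h_5):
  remainder 47/424x_1 - 133/212x_2^2 - 249/2968x_2 + 305/371 ≠ 0; add h_6 = 47/424x_1 - 133/212x_2^2 - 249/2968x_2 + 305/371 to the basis.

S(f_1,f_4): lcm = x_1^2x_2. S = -1/3x_1^2 + 3/7x_1x_2 - 3/7x_1 - 2/3x_2 + 1.
  reduce S modulo (f_1, f_2, f_3, f_4, h_5, h_6):
  remainder 50/47x_2^2 - 1164/2303x_2 - 1286/2303 ≠ 0; add h_7 = 50/47x_2^2 - 1164/2303x_2 - 1286/2303 to the basis.

S(f_2,f_3): lcm = x_1x_2^2. S = -11/4x_1x_2 + 12x_1 - 17/2x_2 + 71/4.
  reduce S modulo (f_1, f_2, f_3, f_4, h_5, h_6, h_7):
  remainder 3167/100x_2 - 3167/100 ≠ 0; add h_8 = 3167/100x_2 - 3167/100 to the basis.

The other S-polynomials (S(f_2,f_4), S(f_3,f_4), S(f_1,h_5), S(f_2,h_5), S(f_3,h_5), S(f_4,h_5), S(f_1,h_6), S(f_2,h_6), S(f_3,h_6), S(f_4,h_6), S(h_5,h_6), S(f_1,h_7), S(f_2,h_7), S(f_3,h_7), S(f_4,h_7), S(h_5,h_7), S(h_6,h_7), S(f_1,h_8), S(f_2,h_8), S(f_3,h_8), S(f_4,h_8), S(h_5,h_8), S(h_6,h_8), S(h_7,h_8)) all reduce to 0 modulo the current basis, so we have a Gröbner basis.
Inter-reduce: drop elements whose leading term is divisible by another's, tail-reduce, and make monic.
Reduced Gröbner basis: {x_1 + 1, x_2 - 1}.
Label its elements g_1 = x_1 + 1, g_2 = x_2 - 1.

Reduce p = 3x_1x_2 + x_1 + 4 modulo G:
  leading term x_1x_2: subtract (3x_2)·g_1 from 3x_1x_2 + x_1 + 4 → x_1 - 3x_2 + 4
  leading term x_1: subtract (1)·g_1 from x_1 - 3x_2 + 4 → -3x_2 + 3
  leading term x_2: subtract (-3)·g_2 from -3x_2 + 3 → 0
  normal form = 0.
Since the normal form is 0, p ∈ I.

3x_1x_2 + x_1 + 4 lies in I (it reduces to 0).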